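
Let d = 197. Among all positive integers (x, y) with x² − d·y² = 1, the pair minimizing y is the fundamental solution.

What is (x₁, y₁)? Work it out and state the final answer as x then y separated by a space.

393 28

√197 = [14; 28, …], period ℓ=1 (odd) → k=1
step 0: (14, 1)  from 14·(1,0) + (0,1)
step 1: (393, 28)  from 28·(14,1) + (1,0)
→ (393, 28).  Check: 393²=154449, 197·28²=154448, difference 1.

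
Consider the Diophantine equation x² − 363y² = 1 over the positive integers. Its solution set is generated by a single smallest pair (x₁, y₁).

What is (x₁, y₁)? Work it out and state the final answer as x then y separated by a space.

362 19

d=363: √d = [19; 19,38] (ℓ=2, even), read p_1/q_1
step 0: (19, 1)  from 19·(1,0) + (0,1)
step 1: (362, 19)  from 19·(19,1) + (1,0)
(x₁, y₁) = (362, 19);  362² − 363·19² = 1 ✓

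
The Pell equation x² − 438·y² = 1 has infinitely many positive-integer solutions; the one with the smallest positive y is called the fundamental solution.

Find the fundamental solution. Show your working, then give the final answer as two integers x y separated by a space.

[20; 1,12,1,40] for √438; ℓ=4 ⇒ convergent index 3
a_0=20:  p_0=20·1+0=20,  q_0=20·0+1=1
a_1=1:  p_1=1·20+1=21,  q_1=1·1+0=1
a_2=12:  p_2=12·21+20=272,  q_2=12·1+1=13
a_3=1:  p_3=1·272+21=293,  q_3=1·13+1=14
→ (293, 14).  Check: 293²=85849, 438·14²=85848, difference 1.

293 14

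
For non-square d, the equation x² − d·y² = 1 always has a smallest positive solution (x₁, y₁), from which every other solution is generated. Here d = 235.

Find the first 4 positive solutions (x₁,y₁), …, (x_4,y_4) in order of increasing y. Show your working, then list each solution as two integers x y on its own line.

[15; 3,30] for √235; ℓ=2 ⇒ convergent index 1
a_0=15:  p_0=15·1+0=15,  q_0=15·0+1=1
a_1=3:  p_1=3·15+1=46,  q_1=3·1+0=3
→ (46, 3).  Check: 46²=2116, 235·3²=2115, difference 1.
k=2:  x_2 = 46·46+235·3·3 = 4231,  y_2 = 46·3+3·46 = 276
k=3:  x_3 = 46·4231+235·3·276 = 389206,  y_3 = 46·276+3·4231 = 25389
k=4:  x_4 = 46·389206+235·3·25389 = 35802721,  y_4 = 46·25389+3·389206 = 2335512

46 3
4231 276
389206 25389
35802721 2335512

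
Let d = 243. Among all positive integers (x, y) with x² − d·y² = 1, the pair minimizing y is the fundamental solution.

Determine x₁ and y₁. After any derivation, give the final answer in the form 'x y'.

√243 = [15; 1,1,2,3,15,3,2,1,1,30, …], period ℓ=10 (even) → k=9
step 0: (15, 1)  from 15·(1,0) + (0,1)
…
step 4: (265, 17)  from 3·(78,5) + (31,2)
…
step 8: (41325, 2651)  from 1·(28901,1854) + (12424,797)
step 9: (70226, 4505)  from 1·(41325,2651) + (28901,1854)
→ (70226, 4505).  Check: 70226²=4931691076, 243·4505²=4931691075, difference 1.

70226 4505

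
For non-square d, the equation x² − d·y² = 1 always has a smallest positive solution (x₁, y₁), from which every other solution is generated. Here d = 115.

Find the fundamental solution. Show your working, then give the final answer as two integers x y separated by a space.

1126 105

[10; 1,2,1,1,1,1,1,2,1,20] for √115; ℓ=10 ⇒ convergent index 9
a_0=10:  p_0=10·1+0=10,  q_0=10·0+1=1
…
a_4=1:  p_4=1·43+32=75,  q_4=1·4+3=7
…
a_6=1:  p_6=1·118+75=193,  q_6=1·11+7=18
a_7=1:  p_7=1·193+118=311,  q_7=1·18+11=29
a_8=2:  p_8=2·311+193=815,  q_8=2·29+18=76
a_9=1:  p_9=1·815+311=1126,  q_9=1·76+29=105
fundamental: x₁=1126, y₁=105  (since 1267876 − 115·11025 = 1)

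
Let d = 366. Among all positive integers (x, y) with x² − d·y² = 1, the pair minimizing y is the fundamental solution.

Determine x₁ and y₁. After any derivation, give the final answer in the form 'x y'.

907925 47458

√366 = [19; 7,1,1,1,2,12,2,1,1,1,7,38, …], period ℓ=12 (even) → k=11
step 0: (19, 1)  from 19·(1,0) + (0,1)
step 1: (134, 7)  from 7·(19,1) + (1,0)
step 2: (153, 8)  from 1·(134,7) + (19,1)
step 3: (287, 15)  from 1·(153,8) + (134,7)
…
step 6: (14444, 755)  from 12·(1167,61) + (440,23)
…
step 9: (74554, 3897)  from 1·(44499,2326) + (30055,1571)
step 10: (119053, 6223)  from 1·(74554,3897) + (44499,2326)
step 11: (907925, 47458)  from 7·(119053,6223) + (74554,3897)
→ (907925, 47458).  Check: 907925²=824327805625, 366·47458²=824327805624, difference 1.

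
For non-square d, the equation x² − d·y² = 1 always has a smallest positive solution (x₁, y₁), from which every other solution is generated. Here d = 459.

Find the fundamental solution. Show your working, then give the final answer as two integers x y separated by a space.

[21; 2,2,1,4,21,4,1,2,2,42] for √459; ℓ=10 ⇒ convergent index 9
a_0=21:  p_0=21·1+0=21,  q_0=21·0+1=1
…
a_2=2:  p_2=2·43+21=107,  q_2=2·2+1=5
a_3=1:  p_3=1·107+43=150,  q_3=1·5+2=7
a_4=4:  p_4=4·150+107=707,  q_4=4·7+5=33
a_5=21:  p_5=21·707+150=14997,  q_5=21·33+7=700
…
a_7=1:  p_7=1·60695+14997=75692,  q_7=1·2833+700=3533
a_8=2:  p_8=2·75692+60695=212079,  q_8=2·3533+2833=9899
a_9=2:  p_9=2·212079+75692=499850,  q_9=2·9899+3533=23331
fundamental: x₁=499850, y₁=23331  (since 249850022500 − 459·544335561 = 1)

499850 23331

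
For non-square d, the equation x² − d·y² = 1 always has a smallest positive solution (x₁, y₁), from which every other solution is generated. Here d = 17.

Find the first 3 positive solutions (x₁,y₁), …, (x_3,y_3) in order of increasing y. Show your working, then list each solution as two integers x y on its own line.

d=17: √d = [4; 8] (ℓ=1, odd), read p_1/q_1
a_0=4:  p_0=4·1+0=4,  q_0=4·0+1=1
a_1=8:  p_1=8·4+1=33,  q_1=8·1+0=8
(x₁, y₁) = (33, 8);  33² − 17·8² = 1 ✓
n=2: (33,8)∘(33,8) = (33·33+17·8·8, 33·8+8·33) = (2177,528)
n=3: (2177,528)∘(33,8) = (33·2177+17·8·528, 33·528+8·2177) = (143649,34840)

33 8
2177 528
143649 34840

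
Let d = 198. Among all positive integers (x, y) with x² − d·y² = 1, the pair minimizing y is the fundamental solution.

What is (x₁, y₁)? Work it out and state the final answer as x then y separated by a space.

√198 = [14; 14,28, …], period ℓ=2 (even) → k=1
i=0: a=14 ⇒ p=14, q=1
i=1: a=14 ⇒ p=197, q=14
→ (197, 14).  Check: 197²=38809, 198·14²=38808, difference 1.

197 14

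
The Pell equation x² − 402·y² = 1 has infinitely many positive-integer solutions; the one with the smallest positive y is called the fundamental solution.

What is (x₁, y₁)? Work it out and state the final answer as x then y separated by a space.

√402 → a₀=20, period (20,40); ℓ=2 even so k=1
i=0: a=20 ⇒ p=20, q=1
i=1: a=20 ⇒ p=401, q=20
→ (401, 20).  Check: 401²=160801, 402·20²=160800, difference 1.

401 20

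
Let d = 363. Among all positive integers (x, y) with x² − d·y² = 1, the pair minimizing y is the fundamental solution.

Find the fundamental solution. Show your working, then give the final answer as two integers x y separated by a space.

√363 → a₀=19, period (19,38); ℓ=2 even so k=1
i=0: a=19 ⇒ p=19, q=1
i=1: a=19 ⇒ p=362, q=19
(x₁, y₁) = (362, 19);  362² − 363·19² = 1 ✓

362 19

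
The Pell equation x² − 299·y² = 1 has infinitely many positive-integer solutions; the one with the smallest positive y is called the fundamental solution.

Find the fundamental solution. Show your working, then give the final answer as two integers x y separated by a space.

d=299: √d = [17; 3,2,3,34] (ℓ=4, even), read p_3/q_3
step 0: (17, 1)  from 17·(1,0) + (0,1)
step 1: (52, 3)  from 3·(17,1) + (1,0)
step 2: (121, 7)  from 2·(52,3) + (17,1)
step 3: (415, 24)  from 3·(121,7) + (52,3)
→ (415, 24).  Check: 415²=172225, 299·24²=172224, difference 1.

415 24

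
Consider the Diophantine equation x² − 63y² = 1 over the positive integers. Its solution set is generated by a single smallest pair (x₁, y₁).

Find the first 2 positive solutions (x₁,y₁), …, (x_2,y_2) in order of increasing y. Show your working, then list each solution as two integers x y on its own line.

√63 = [7; 1,14, …], period ℓ=2 (even) → k=1
a_0=7:  p_0=7·1+0=7,  q_0=7·0+1=1
a_1=1:  p_1=1·7+1=8,  q_1=1·1+0=1
(x₁, y₁) = (8, 1);  8² − 63·1² = 1 ✓
n=2: (8,1)∘(8,1) = (8·8+63·1·1, 8·1+1·8) = (127,16)

8 1
127 16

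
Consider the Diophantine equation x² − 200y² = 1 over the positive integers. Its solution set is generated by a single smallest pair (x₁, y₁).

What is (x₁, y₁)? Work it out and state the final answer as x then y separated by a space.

99 7

√200 = [14; 7,28, …], period ℓ=2 (even) → k=1
i=0: a=14 ⇒ p=14, q=1
i=1: a=7 ⇒ p=99, q=7
→ (99, 7).  Check: 99²=9801, 200·7²=9800, difference 1.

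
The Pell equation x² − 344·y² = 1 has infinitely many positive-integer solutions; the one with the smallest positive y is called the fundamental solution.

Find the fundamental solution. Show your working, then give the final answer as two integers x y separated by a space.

d=344: √d = [18; 1,1,4,1,3,1,4,1,1,36] (ℓ=10, even), read p_9/q_9
a_0=18:  p_0=18·1+0=18,  q_0=18·0+1=1
a_1=1:  p_1=1·18+1=19,  q_1=1·1+0=1
a_2=1:  p_2=1·19+18=37,  q_2=1·1+1=2
a_3=4:  p_3=4·37+19=167,  q_3=4·2+1=9
a_4=1:  p_4=1·167+37=204,  q_4=1·9+2=11
…
a_6=1:  p_6=1·779+204=983,  q_6=1·42+11=53
a_7=4:  p_7=4·983+779=4711,  q_7=4·53+42=254
a_8=1:  p_8=1·4711+983=5694,  q_8=1·254+53=307
a_9=1:  p_9=1·5694+4711=10405,  q_9=1·307+254=561
→ (10405, 561).  Check: 10405²=108264025, 344·561²=108264024, difference 1.

10405 561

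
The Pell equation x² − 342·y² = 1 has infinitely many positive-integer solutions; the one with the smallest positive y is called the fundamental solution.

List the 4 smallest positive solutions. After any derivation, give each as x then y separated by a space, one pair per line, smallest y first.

37 2
2737 148
202501 10950
14982337 810152

√342 → a₀=18, period (2,36); ℓ=2 even so k=1
i=0: a=18 ⇒ p=18, q=1
i=1: a=2 ⇒ p=37, q=2
(x₁, y₁) = (37, 2);  37² − 342·2² = 1 ✓
(x_2, y_2) = (37·37 + 342·2·2, 37·2 + 2·37) = (2737, 148)
(x_3, y_3) = (37·2737 + 342·2·148, 37·148 + 2·2737) = (202501, 10950)
(x_4, y_4) = (37·202501 + 342·2·10950, 37·10950 + 2·202501) = (14982337, 810152)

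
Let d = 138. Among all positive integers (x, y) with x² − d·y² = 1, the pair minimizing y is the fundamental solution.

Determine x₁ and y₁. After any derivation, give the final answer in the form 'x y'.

[11; 1,2,1,22] for √138; ℓ=4 ⇒ convergent index 3
a_0=11:  p_0=11·1+0=11,  q_0=11·0+1=1
a_1=1:  p_1=1·11+1=12,  q_1=1·1+0=1
a_2=2:  p_2=2·12+11=35,  q_2=2·1+1=3
a_3=1:  p_3=1·35+12=47,  q_3=1·3+1=4
fundamental: x₁=47, y₁=4  (since 2209 − 138·16 = 1)

47 4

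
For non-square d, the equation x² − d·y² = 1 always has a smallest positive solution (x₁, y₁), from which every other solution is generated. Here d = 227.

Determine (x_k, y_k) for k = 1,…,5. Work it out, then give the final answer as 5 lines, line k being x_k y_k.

226 15
102151 6780
46172026 3064545
20869653601 1385167560
9433037255626 626092672575

d=227: √d = [15; 15,30] (ℓ=2, even), read p_1/q_1
i=0: a=15 ⇒ p=15, q=1
i=1: a=15 ⇒ p=226, q=15
fundamental: x₁=226, y₁=15  (since 51076 − 227·225 = 1)
k=2:  x_2 = 226·226+227·15·15 = 102151,  y_2 = 226·15+15·226 = 6780
k=3:  x_3 = 226·102151+227·15·6780 = 46172026,  y_3 = 226·6780+15·102151 = 3064545
k=4:  x_4 = 226·46172026+227·15·3064545 = 20869653601,  y_4 = 226·3064545+15·46172026 = 1385167560
k=5:  x_5 = 226·20869653601+227·15·1385167560 = 9433037255626,  y_5 = 226·1385167560+15·20869653601 = 626092672575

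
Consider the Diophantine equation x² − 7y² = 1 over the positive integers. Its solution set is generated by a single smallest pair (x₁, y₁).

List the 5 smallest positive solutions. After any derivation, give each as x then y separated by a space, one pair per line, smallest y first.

8 3
127 48
2024 765
32257 12192
514088 194307

[2; 1,1,1,4] for √7; ℓ=4 ⇒ convergent index 3
i=0: a=2 ⇒ p=2, q=1
i=1: a=1 ⇒ p=3, q=1
i=2: a=1 ⇒ p=5, q=2
i=3: a=1 ⇒ p=8, q=3
→ (8, 3).  Check: 8²=64, 7·3²=63, difference 1.
(x_2, y_2) = (8·8 + 7·3·3, 8·3 + 3·8) = (127, 48)
(x_3, y_3) = (8·127 + 7·3·48, 8·48 + 3·127) = (2024, 765)
(x_4, y_4) = (8·2024 + 7·3·765, 8·765 + 3·2024) = (32257, 12192)
(x_5, y_5) = (8·32257 + 7·3·12192, 8·12192 + 3·32257) = (514088, 194307)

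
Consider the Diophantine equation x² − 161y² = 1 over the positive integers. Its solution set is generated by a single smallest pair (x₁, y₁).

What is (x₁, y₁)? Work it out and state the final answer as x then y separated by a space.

11775 928

√161 = [12; 1,2,4,1,2,1,4,2,1,24, …], period ℓ=10 (even) → k=9
a_0=12:  p_0=12·1+0=12,  q_0=12·0+1=1
a_1=1:  p_1=1·12+1=13,  q_1=1·1+0=1
a_2=2:  p_2=2·13+12=38,  q_2=2·1+1=3
…
a_5=2:  p_5=2·203+165=571,  q_5=2·16+13=45
a_6=1:  p_6=1·571+203=774,  q_6=1·45+16=61
…
a_8=2:  p_8=2·3667+774=8108,  q_8=2·289+61=639
a_9=1:  p_9=1·8108+3667=11775,  q_9=1·639+289=928
→ (11775, 928).  Check: 11775²=138650625, 161·928²=138650624, difference 1.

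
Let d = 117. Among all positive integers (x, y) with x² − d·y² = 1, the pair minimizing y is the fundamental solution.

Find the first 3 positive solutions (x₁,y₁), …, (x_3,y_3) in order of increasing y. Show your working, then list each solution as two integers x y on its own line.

d=117: √d = [10; 1,4,2,4,1,20] (ℓ=6, even), read p_5/q_5
k=0  a_k=10  p_k/q_k = 10/1
…
k=4  a_k=4  p_k/q_k = 530/49
k=5  a_k=1  p_k/q_k = 649/60
fundamental: x₁=649, y₁=60  (since 421201 − 117·3600 = 1)
(x_2, y_2) = (649·649 + 117·60·60, 649·60 + 60·649) = (842401, 77880)
(x_3, y_3) = (649·842401 + 117·60·77880, 649·77880 + 60·842401) = (1093435849, 101088180)

649 60
842401 77880
1093435849 101088180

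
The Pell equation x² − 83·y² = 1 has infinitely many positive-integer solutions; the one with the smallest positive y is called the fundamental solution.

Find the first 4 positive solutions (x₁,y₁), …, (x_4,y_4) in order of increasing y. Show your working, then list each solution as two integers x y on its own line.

82 9
13447 1476
2205226 242055
361643617 39695544

√83 = [9; 9,18, …], period ℓ=2 (even) → k=1
a_0=9:  p_0=9·1+0=9,  q_0=9·0+1=1
a_1=9:  p_1=9·9+1=82,  q_1=9·1+0=9
(x₁, y₁) = (82, 9);  82² − 83·9² = 1 ✓
(x_2, y_2) = (82·82 + 83·9·9, 82·9 + 9·82) = (13447, 1476)
(x_3, y_3) = (82·13447 + 83·9·1476, 82·1476 + 9·13447) = (2205226, 242055)
(x_4, y_4) = (82·2205226 + 83·9·242055, 82·242055 + 9·2205226) = (361643617, 39695544)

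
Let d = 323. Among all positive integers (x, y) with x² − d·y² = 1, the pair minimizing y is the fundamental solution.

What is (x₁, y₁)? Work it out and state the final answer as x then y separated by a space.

√323 = [17; 1,34, …], period ℓ=2 (even) → k=1
i=0: a=17 ⇒ p=17, q=1
i=1: a=1 ⇒ p=18, q=1
fundamental: x₁=18, y₁=1  (since 324 − 323·1 = 1)

18 1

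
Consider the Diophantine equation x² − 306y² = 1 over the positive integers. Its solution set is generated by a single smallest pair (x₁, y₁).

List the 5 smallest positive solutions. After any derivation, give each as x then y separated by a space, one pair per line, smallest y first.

[17; 2,34] for √306; ℓ=2 ⇒ convergent index 1
step 0: (17, 1)  from 17·(1,0) + (0,1)
step 1: (35, 2)  from 2·(17,1) + (1,0)
→ (35, 2).  Check: 35²=1225, 306·2²=1224, difference 1.
k=2:  x_2 = 35·35+306·2·2 = 2449,  y_2 = 35·2+2·35 = 140
k=3:  x_3 = 35·2449+306·2·140 = 171395,  y_3 = 35·140+2·2449 = 9798
k=4:  x_4 = 35·171395+306·2·9798 = 11995201,  y_4 = 35·9798+2·171395 = 685720
k=5:  x_5 = 35·11995201+306·2·685720 = 839492675,  y_5 = 35·685720+2·11995201 = 47990602

35 2
2449 140
171395 9798
11995201 685720
839492675 47990602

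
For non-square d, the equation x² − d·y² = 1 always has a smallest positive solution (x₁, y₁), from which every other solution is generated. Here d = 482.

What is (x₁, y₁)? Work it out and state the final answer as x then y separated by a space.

483 22

d=482: √d = [21; 1,20,1,42] (ℓ=4, even), read p_3/q_3
step 0: (21, 1)  from 21·(1,0) + (0,1)
…
step 2: (461, 21)  from 20·(22,1) + (21,1)
step 3: (483, 22)  from 1·(461,21) + (22,1)
fundamental: x₁=483, y₁=22  (since 233289 − 482·484 = 1)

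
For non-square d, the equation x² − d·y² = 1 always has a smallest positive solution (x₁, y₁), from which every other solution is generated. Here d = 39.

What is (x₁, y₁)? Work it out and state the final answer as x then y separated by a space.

√39 = [6; 4,12, …], period ℓ=2 (even) → k=1
step 0: (6, 1)  from 6·(1,0) + (0,1)
step 1: (25, 4)  from 4·(6,1) + (1,0)
→ (25, 4).  Check: 25²=625, 39·4²=624, difference 1.

25 4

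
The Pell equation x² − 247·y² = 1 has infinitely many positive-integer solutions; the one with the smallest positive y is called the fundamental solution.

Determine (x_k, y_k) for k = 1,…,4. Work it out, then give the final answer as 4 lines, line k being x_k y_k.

85292 5427
14549450527 925759368
2481903468612476 157919736025485
423373021275241155457 26938580249245573872

[15; 1,2,1,1,9,1,9,1,1,2,1,30] for √247; ℓ=12 ⇒ convergent index 11
k=0  a_k=15  p_k/q_k = 15/1
k=1  a_k=1  p_k/q_k = 16/1
k=2  a_k=2  p_k/q_k = 47/3
…
k=7  a_k=9  p_k/q_k = 11520/733
…
k=10  a_k=2  p_k/q_k = 61089/3887
k=11  a_k=1  p_k/q_k = 85292/5427
(x₁, y₁) = (85292, 5427);  85292² − 247·5427² = 1 ✓
(x_2, y_2) = (85292·85292 + 247·5427·5427, 85292·5427 + 5427·85292) = (14549450527, 925759368)
(x_3, y_3) = (85292·14549450527 + 247·5427·925759368, 85292·925759368 + 5427·14549450527) = (2481903468612476, 157919736025485)
(x_4, y_4) = (85292·2481903468612476 + 247·5427·157919736025485, 85292·157919736025485 + 5427·2481903468612476) = (423373021275241155457, 26938580249245573872)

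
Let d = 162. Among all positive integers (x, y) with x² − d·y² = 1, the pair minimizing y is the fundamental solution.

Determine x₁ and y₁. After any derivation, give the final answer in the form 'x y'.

19601 1540

√162 → a₀=12, period (1,2,1,2,12,2,1,2,1,24); ℓ=10 even so k=9
a_0=12:  p_0=12·1+0=12,  q_0=12·0+1=1
…
a_5=12:  p_5=12·140+51=1731,  q_5=12·11+4=136
…
a_8=2:  p_8=2·5333+3602=14268,  q_8=2·419+283=1121
a_9=1:  p_9=1·14268+5333=19601,  q_9=1·1121+419=1540
→ (19601, 1540).  Check: 19601²=384199201, 162·1540²=384199200, difference 1.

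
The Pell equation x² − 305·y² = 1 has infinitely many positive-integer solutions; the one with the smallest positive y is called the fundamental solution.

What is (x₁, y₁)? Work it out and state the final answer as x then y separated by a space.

489 28

√305 = [17; 2,6,2,34, …], period ℓ=4 (even) → k=3
k=0  a_k=17  p_k/q_k = 17/1
…
k=2  a_k=6  p_k/q_k = 227/13
k=3  a_k=2  p_k/q_k = 489/28
(x₁, y₁) = (489, 28);  489² − 305·28² = 1 ✓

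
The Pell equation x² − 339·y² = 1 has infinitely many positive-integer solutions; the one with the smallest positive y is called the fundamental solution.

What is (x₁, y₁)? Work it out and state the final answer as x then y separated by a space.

√339 = [18; 2,2,2,1,17,1,2,2,2,36, …], period ℓ=10 (even) → k=9
a_0=18:  p_0=18·1+0=18,  q_0=18·0+1=1
a_1=2:  p_1=2·18+1=37,  q_1=2·1+0=2
a_2=2:  p_2=2·37+18=92,  q_2=2·2+1=5
a_3=2:  p_3=2·92+37=221,  q_3=2·5+2=12
a_4=1:  p_4=1·221+92=313,  q_4=1·12+5=17
a_5=17:  p_5=17·313+221=5542,  q_5=17·17+12=301
a_6=1:  p_6=1·5542+313=5855,  q_6=1·301+17=318
a_7=2:  p_7=2·5855+5542=17252,  q_7=2·318+301=937
a_8=2:  p_8=2·17252+5855=40359,  q_8=2·937+318=2192
a_9=2:  p_9=2·40359+17252=97970,  q_9=2·2192+937=5321
(x₁, y₁) = (97970, 5321);  97970² − 339·5321² = 1 ✓

97970 5321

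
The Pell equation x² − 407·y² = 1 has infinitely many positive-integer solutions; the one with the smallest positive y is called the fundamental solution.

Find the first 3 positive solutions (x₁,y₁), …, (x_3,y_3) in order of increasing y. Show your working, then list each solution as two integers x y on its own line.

d=407: √d = [20; 5,1,2,1,5,40] (ℓ=6, even), read p_5/q_5
k=0  a_k=20  p_k/q_k = 20/1
k=1  a_k=5  p_k/q_k = 101/5
…
k=3  a_k=2  p_k/q_k = 343/17
k=4  a_k=1  p_k/q_k = 464/23
k=5  a_k=5  p_k/q_k = 2663/132
fundamental: x₁=2663, y₁=132  (since 7091569 − 407·17424 = 1)
(2663+132√407)^2 = 14183137 + 703032√407
(2663+132√407)^3 = 75539384999 + 3744348300√407

2663 132
14183137 703032
75539384999 3744348300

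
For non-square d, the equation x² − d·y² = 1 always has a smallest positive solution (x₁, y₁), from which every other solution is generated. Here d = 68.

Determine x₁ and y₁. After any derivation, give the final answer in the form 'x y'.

33 4

√68 → a₀=8, period (4,16); ℓ=2 even so k=1
a_0=8:  p_0=8·1+0=8,  q_0=8·0+1=1
a_1=4:  p_1=4·8+1=33,  q_1=4·1+0=4
→ (33, 4).  Check: 33²=1089, 68·4²=1088, difference 1.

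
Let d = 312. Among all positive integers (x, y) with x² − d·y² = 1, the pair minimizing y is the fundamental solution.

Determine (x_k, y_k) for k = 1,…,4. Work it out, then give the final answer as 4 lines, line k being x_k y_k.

√312 = [17; 1,1,1,34, …], period ℓ=4 (even) → k=3
i=0: a=17 ⇒ p=17, q=1
i=1: a=1 ⇒ p=18, q=1
i=2: a=1 ⇒ p=35, q=2
i=3: a=1 ⇒ p=53, q=3
(x₁, y₁) = (53, 3);  53² − 312·3² = 1 ✓
k=2:  x_2 = 53·53+312·3·3 = 5617,  y_2 = 53·3+3·53 = 318
k=3:  x_3 = 53·5617+312·3·318 = 595349,  y_3 = 53·318+3·5617 = 33705
k=4:  x_4 = 53·595349+312·3·33705 = 63101377,  y_4 = 53·33705+3·595349 = 3572412

53 3
5617 318
595349 33705
63101377 3572412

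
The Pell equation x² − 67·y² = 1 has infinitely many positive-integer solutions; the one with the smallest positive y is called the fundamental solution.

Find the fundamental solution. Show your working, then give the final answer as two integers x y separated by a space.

48842 5967

√67 → a₀=8, period (5,2,1,1,7,1,1,2,5,16); ℓ=10 even so k=9
step 0: (8, 1)  from 8·(1,0) + (0,1)
…
step 8: (9053, 1106)  from 2·(3577,437) + (1899,232)
step 9: (48842, 5967)  from 5·(9053,1106) + (3577,437)
fundamental: x₁=48842, y₁=5967  (since 2385540964 − 67·35605089 = 1)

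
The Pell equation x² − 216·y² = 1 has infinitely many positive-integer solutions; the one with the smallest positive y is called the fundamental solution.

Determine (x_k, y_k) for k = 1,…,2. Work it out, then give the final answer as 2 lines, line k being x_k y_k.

485 33
470449 32010

√216 = [14; 1,2,3,2,1,28, …], period ℓ=6 (even) → k=5
k=0  a_k=14  p_k/q_k = 14/1
k=1  a_k=1  p_k/q_k = 15/1
k=2  a_k=2  p_k/q_k = 44/3
k=3  a_k=3  p_k/q_k = 147/10
k=4  a_k=2  p_k/q_k = 338/23
k=5  a_k=1  p_k/q_k = 485/33
→ (485, 33).  Check: 485²=235225, 216·33²=235224, difference 1.
n=2: (485,33)∘(485,33) = (485·485+216·33·33, 485·33+33·485) = (470449,32010)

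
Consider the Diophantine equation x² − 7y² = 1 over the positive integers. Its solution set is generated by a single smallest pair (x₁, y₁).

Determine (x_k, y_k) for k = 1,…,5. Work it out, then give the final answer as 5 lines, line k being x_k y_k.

8 3
127 48
2024 765
32257 12192
514088 194307

d=7: √d = [2; 1,1,1,4] (ℓ=4, even), read p_3/q_3
k=0  a_k=2  p_k/q_k = 2/1
…
k=2  a_k=1  p_k/q_k = 5/2
k=3  a_k=1  p_k/q_k = 8/3
fundamental: x₁=8, y₁=3  (since 64 − 7·9 = 1)
k=2:  x_2 = 8·8+7·3·3 = 127,  y_2 = 8·3+3·8 = 48
k=3:  x_3 = 8·127+7·3·48 = 2024,  y_3 = 8·48+3·127 = 765
k=4:  x_4 = 8·2024+7·3·765 = 32257,  y_4 = 8·765+3·2024 = 12192
k=5:  x_5 = 8·32257+7·3·12192 = 514088,  y_5 = 8·12192+3·32257 = 194307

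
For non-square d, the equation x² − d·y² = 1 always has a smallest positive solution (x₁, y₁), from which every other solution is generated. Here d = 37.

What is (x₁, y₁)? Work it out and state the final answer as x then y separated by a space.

√37 = [6; 12, …], period ℓ=1 (odd) → k=1
step 0: (6, 1)  from 6·(1,0) + (0,1)
step 1: (73, 12)  from 12·(6,1) + (1,0)
(x₁, y₁) = (73, 12);  73² − 37·12² = 1 ✓

73 12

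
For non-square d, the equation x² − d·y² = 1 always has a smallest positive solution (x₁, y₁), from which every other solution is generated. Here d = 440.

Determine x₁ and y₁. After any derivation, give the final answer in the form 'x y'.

21 1

√440 = [20; 1,40, …], period ℓ=2 (even) → k=1
a_0=20:  p_0=20·1+0=20,  q_0=20·0+1=1
a_1=1:  p_1=1·20+1=21,  q_1=1·1+0=1
fundamental: x₁=21, y₁=1  (since 441 − 440·1 = 1)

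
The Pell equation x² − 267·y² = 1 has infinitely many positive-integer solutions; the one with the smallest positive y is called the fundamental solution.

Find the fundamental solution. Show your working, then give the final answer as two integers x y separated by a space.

2402 147

√267 → a₀=16, period (2,1,15,1,2,32); ℓ=6 even so k=5
a_0=16:  p_0=16·1+0=16,  q_0=16·0+1=1
a_1=2:  p_1=2·16+1=33,  q_1=2·1+0=2
…
a_3=15:  p_3=15·49+33=768,  q_3=15·3+2=47
a_4=1:  p_4=1·768+49=817,  q_4=1·47+3=50
a_5=2:  p_5=2·817+768=2402,  q_5=2·50+47=147
fundamental: x₁=2402, y₁=147  (since 5769604 − 267·21609 = 1)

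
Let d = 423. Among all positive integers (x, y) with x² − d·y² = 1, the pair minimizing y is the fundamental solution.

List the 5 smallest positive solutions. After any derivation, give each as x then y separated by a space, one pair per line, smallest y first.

4607 224
42448897 2063936
391124132351 19017106080
3603817713033217 175223613357184
33205576016763929087 1614510354455987296

[20; 1,1,3,4,3,1,1,40] for √423; ℓ=8 ⇒ convergent index 7
a_0=20:  p_0=20·1+0=20,  q_0=20·0+1=1
a_1=1:  p_1=1·20+1=21,  q_1=1·1+0=1
a_2=1:  p_2=1·21+20=41,  q_2=1·1+1=2
…
a_4=4:  p_4=4·144+41=617,  q_4=4·7+2=30
…
a_6=1:  p_6=1·1995+617=2612,  q_6=1·97+30=127
a_7=1:  p_7=1·2612+1995=4607,  q_7=1·127+97=224
(x₁, y₁) = (4607, 224);  4607² − 423·224² = 1 ✓
(4607+224√423)^2 = 42448897 + 2063936√423
(4607+224√423)^3 = 391124132351 + 19017106080√423
(4607+224√423)^4 = 3603817713033217 + 175223613357184√423
(4607+224√423)^5 = 33205576016763929087 + 1614510354455987296√423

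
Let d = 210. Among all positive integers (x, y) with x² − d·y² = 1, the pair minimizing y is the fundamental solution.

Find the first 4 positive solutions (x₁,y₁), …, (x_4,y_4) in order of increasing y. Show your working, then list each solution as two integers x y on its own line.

√210 → a₀=14, period (2,28); ℓ=2 even so k=1
i=0: a=14 ⇒ p=14, q=1
i=1: a=2 ⇒ p=29, q=2
→ (29, 2).  Check: 29²=841, 210·2²=840, difference 1.
k=2:  x_2 = 29·29+210·2·2 = 1681,  y_2 = 29·2+2·29 = 116
k=3:  x_3 = 29·1681+210·2·116 = 97469,  y_3 = 29·116+2·1681 = 6726
k=4:  x_4 = 29·97469+210·2·6726 = 5651521,  y_4 = 29·6726+2·97469 = 389992

29 2
1681 116
97469 6726
5651521 389992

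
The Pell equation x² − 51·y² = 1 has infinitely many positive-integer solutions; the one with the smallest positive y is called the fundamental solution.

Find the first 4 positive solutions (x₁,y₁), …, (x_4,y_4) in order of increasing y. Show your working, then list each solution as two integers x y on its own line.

√51 = [7; 7,14, …], period ℓ=2 (even) → k=1
i=0: a=7 ⇒ p=7, q=1
i=1: a=7 ⇒ p=50, q=7
→ (50, 7).  Check: 50²=2500, 51·7²=2499, difference 1.
(50+7√51)^2 = 4999 + 700√51
(50+7√51)^3 = 499850 + 69993√51
(50+7√51)^4 = 49980001 + 6998600√51

50 7
4999 700
499850 69993
49980001 6998600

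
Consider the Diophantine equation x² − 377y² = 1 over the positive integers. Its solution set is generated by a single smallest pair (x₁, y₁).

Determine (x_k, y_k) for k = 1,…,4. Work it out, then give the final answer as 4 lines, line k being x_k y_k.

233 12
108577 5592
50596649 2605860
23577929857 1214325168

√377 → a₀=19, period (2,2,2,38); ℓ=4 even so k=3
i=0: a=19 ⇒ p=19, q=1
…
i=2: a=2 ⇒ p=97, q=5
i=3: a=2 ⇒ p=233, q=12
fundamental: x₁=233, y₁=12  (since 54289 − 377·144 = 1)
(233+12√377)^2 = 108577 + 5592√377
(233+12√377)^3 = 50596649 + 2605860√377
(233+12√377)^4 = 23577929857 + 1214325168√377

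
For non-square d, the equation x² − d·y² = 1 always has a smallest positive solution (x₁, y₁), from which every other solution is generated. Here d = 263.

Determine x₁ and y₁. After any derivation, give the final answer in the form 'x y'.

139128 8579

√263 = [16; 4,1,1,1,1,15,1,1,1,1,4,32, …], period ℓ=12 (even) → k=11
step 0: (16, 1)  from 16·(1,0) + (0,1)
step 1: (65, 4)  from 4·(16,1) + (1,0)
step 2: (81, 5)  from 1·(65,4) + (16,1)
step 3: (146, 9)  from 1·(81,5) + (65,4)
…
step 5: (373, 23)  from 1·(227,14) + (146,9)
step 6: (5822, 359)  from 15·(373,23) + (227,14)
step 7: (6195, 382)  from 1·(5822,359) + (373,23)
step 8: (12017, 741)  from 1·(6195,382) + (5822,359)
step 9: (18212, 1123)  from 1·(12017,741) + (6195,382)
step 10: (30229, 1864)  from 1·(18212,1123) + (12017,741)
step 11: (139128, 8579)  from 4·(30229,1864) + (18212,1123)
fundamental: x₁=139128, y₁=8579  (since 19356600384 − 263·73599241 = 1)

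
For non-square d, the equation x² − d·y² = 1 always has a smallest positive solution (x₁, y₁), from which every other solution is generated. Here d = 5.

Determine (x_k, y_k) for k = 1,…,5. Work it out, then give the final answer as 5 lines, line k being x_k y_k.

√5 → a₀=2, period (4); ℓ=1 odd so k=1
k=0  a_k=2  p_k/q_k = 2/1
k=1  a_k=4  p_k/q_k = 9/4
→ (9, 4).  Check: 9²=81, 5·4²=80, difference 1.
(x_2, y_2) = (9·9 + 5·4·4, 9·4 + 4·9) = (161, 72)
(x_3, y_3) = (9·161 + 5·4·72, 9·72 + 4·161) = (2889, 1292)
(x_4, y_4) = (9·2889 + 5·4·1292, 9·1292 + 4·2889) = (51841, 23184)
(x_5, y_5) = (9·51841 + 5·4·23184, 9·23184 + 4·51841) = (930249, 416020)

9 4
161 72
2889 1292
51841 23184
930249 416020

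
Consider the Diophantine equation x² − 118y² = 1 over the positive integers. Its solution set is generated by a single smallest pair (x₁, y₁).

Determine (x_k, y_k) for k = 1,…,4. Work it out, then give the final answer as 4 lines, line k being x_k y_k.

√118 = [10; 1,6,3,2,10,2,3,6,1,20, …], period ℓ=10 (even) → k=9
step 0: (10, 1)  from 10·(1,0) + (0,1)
…
step 4: (554, 51)  from 2·(239,22) + (76,7)
…
step 6: (12112, 1115)  from 2·(5779,532) + (554,51)
step 7: (42115, 3877)  from 3·(12112,1115) + (5779,532)
step 8: (264802, 24377)  from 6·(42115,3877) + (12112,1115)
step 9: (306917, 28254)  from 1·(264802,24377) + (42115,3877)
(x₁, y₁) = (306917, 28254);  306917² − 118·28254² = 1 ✓
k=2:  x_2 = 306917·306917+118·28254·28254 = 188396089777,  y_2 = 306917·28254+28254·306917 = 17343265836
k=3:  x_3 = 306917·188396089777+118·28254·17343265836 = 115643925371868101,  y_3 = 306917·17343265836+28254·188396089777 = 10645886241146970
k=4:  x_4 = 306917·115643925371868101+118·28254·10645886241146970 = 70986173286526887819457,  y_4 = 306917·10645886241146970+28254·115643925371868101 = 6534806934930865917144

306917 28254
188396089777 17343265836
115643925371868101 10645886241146970
70986173286526887819457 6534806934930865917144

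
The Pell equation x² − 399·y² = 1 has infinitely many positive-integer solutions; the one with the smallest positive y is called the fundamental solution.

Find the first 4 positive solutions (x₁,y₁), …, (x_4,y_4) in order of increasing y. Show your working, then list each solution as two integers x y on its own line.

20 1
799 40
31940 1599
1276801 63920

[19; 1,38] for √399; ℓ=2 ⇒ convergent index 1
i=0: a=19 ⇒ p=19, q=1
i=1: a=1 ⇒ p=20, q=1
→ (20, 1).  Check: 20²=400, 399·1²=399, difference 1.
k=2:  x_2 = 20·20+399·1·1 = 799,  y_2 = 20·1+1·20 = 40
k=3:  x_3 = 20·799+399·1·40 = 31940,  y_3 = 20·40+1·799 = 1599
k=4:  x_4 = 20·31940+399·1·1599 = 1276801,  y_4 = 20·1599+1·31940 = 63920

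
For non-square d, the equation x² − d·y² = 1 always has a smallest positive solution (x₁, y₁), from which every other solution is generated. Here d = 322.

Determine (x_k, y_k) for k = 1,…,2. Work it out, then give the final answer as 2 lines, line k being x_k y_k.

323 18
208657 11628

√322 → a₀=17, period (1,16,1,34); ℓ=4 even so k=3
a_0=17:  p_0=17·1+0=17,  q_0=17·0+1=1
a_1=1:  p_1=1·17+1=18,  q_1=1·1+0=1
a_2=16:  p_2=16·18+17=305,  q_2=16·1+1=17
a_3=1:  p_3=1·305+18=323,  q_3=1·17+1=18
→ (323, 18).  Check: 323²=104329, 322·18²=104328, difference 1.
n=2: (323,18)∘(323,18) = (323·323+322·18·18, 323·18+18·323) = (208657,11628)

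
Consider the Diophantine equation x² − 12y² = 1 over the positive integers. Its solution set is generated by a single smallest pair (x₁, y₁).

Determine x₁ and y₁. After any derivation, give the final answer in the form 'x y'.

[3; 2,6] for √12; ℓ=2 ⇒ convergent index 1
a_0=3:  p_0=3·1+0=3,  q_0=3·0+1=1
a_1=2:  p_1=2·3+1=7,  q_1=2·1+0=2
fundamental: x₁=7, y₁=2  (since 49 − 12·4 = 1)

7 2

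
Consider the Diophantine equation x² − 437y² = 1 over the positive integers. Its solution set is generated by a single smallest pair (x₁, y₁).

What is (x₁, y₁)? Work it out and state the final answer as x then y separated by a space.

√437 = [20; 1,9,2,9,1,40, …], period ℓ=6 (even) → k=5
k=0  a_k=20  p_k/q_k = 20/1
k=1  a_k=1  p_k/q_k = 21/1
k=2  a_k=9  p_k/q_k = 209/10
k=3  a_k=2  p_k/q_k = 439/21
k=4  a_k=9  p_k/q_k = 4160/199
k=5  a_k=1  p_k/q_k = 4599/220
(x₁, y₁) = (4599, 220);  4599² − 437·220² = 1 ✓

4599 220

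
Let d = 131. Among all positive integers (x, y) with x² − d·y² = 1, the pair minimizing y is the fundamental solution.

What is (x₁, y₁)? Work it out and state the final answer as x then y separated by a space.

√131 = [11; 2,4,11,4,2,22, …], period ℓ=6 (even) → k=5
step 0: (11, 1)  from 11·(1,0) + (0,1)
…
step 2: (103, 9)  from 4·(23,2) + (11,1)
step 3: (1156, 101)  from 11·(103,9) + (23,2)
step 4: (4727, 413)  from 4·(1156,101) + (103,9)
step 5: (10610, 927)  from 2·(4727,413) + (1156,101)
fundamental: x₁=10610, y₁=927  (since 112572100 − 131·859329 = 1)

10610 927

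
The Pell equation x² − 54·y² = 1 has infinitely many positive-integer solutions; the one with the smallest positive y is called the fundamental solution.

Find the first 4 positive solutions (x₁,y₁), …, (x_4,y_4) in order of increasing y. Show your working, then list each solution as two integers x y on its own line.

√54 = [7; 2,1,6,1,2,14, …], period ℓ=6 (even) → k=5
i=0: a=7 ⇒ p=7, q=1
i=1: a=2 ⇒ p=15, q=2
…
i=4: a=1 ⇒ p=169, q=23
i=5: a=2 ⇒ p=485, q=66
(x₁, y₁) = (485, 66);  485² − 54·66² = 1 ✓
(485+66√54)^2 = 470449 + 64020√54
(485+66√54)^3 = 456335045 + 62099334√54
(485+66√54)^4 = 442644523201 + 60236289960√54

485 66
470449 64020
456335045 62099334
442644523201 60236289960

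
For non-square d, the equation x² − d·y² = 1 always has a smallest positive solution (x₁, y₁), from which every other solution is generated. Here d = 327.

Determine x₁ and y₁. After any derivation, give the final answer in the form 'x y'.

217 12

d=327: √d = [18; 12,36] (ℓ=2, even), read p_1/q_1
i=0: a=18 ⇒ p=18, q=1
i=1: a=12 ⇒ p=217, q=12
(x₁, y₁) = (217, 12);  217² − 327·12² = 1 ✓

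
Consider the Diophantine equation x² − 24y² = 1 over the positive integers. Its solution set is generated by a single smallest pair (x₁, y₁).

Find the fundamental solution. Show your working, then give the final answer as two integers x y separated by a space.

[4; 1,8] for √24; ℓ=2 ⇒ convergent index 1
step 0: (4, 1)  from 4·(1,0) + (0,1)
step 1: (5, 1)  from 1·(4,1) + (1,0)
(x₁, y₁) = (5, 1);  5² − 24·1² = 1 ✓

5 1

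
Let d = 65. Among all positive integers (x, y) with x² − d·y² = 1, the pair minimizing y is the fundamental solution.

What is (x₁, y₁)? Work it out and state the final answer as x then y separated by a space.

129 16

[8; 16] for √65; ℓ=1 ⇒ convergent index 1
a_0=8:  p_0=8·1+0=8,  q_0=8·0+1=1
a_1=16:  p_1=16·8+1=129,  q_1=16·1+0=16
(x₁, y₁) = (129, 16);  129² − 65·16² = 1 ✓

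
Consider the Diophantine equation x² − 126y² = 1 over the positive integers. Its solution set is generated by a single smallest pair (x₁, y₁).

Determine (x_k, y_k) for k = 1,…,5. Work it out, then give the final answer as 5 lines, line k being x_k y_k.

d=126: √d = [11; 4,2,4,22] (ℓ=4, even), read p_3/q_3
k=0  a_k=11  p_k/q_k = 11/1
k=1  a_k=4  p_k/q_k = 45/4
k=2  a_k=2  p_k/q_k = 101/9
k=3  a_k=4  p_k/q_k = 449/40
fundamental: x₁=449, y₁=40  (since 201601 − 126·1600 = 1)
k=2:  x_2 = 449·449+126·40·40 = 403201,  y_2 = 449·40+40·449 = 35920
k=3:  x_3 = 449·403201+126·40·35920 = 362074049,  y_3 = 449·35920+40·403201 = 32256120
k=4:  x_4 = 449·362074049+126·40·32256120 = 325142092801,  y_4 = 449·32256120+40·362074049 = 28965959840
k=5:  x_5 = 449·325142092801+126·40·28965959840 = 291977237261249,  y_5 = 449·28965959840+40·325142092801 = 26011399680200

449 40
403201 35920
362074049 32256120
325142092801 28965959840
291977237261249 26011399680200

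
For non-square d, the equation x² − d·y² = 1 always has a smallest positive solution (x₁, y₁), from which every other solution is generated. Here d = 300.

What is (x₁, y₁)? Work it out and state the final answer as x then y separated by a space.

1351 78

√300 → a₀=17, period (3,8,3,34); ℓ=4 even so k=3
a_0=17:  p_0=17·1+0=17,  q_0=17·0+1=1
…
a_2=8:  p_2=8·52+17=433,  q_2=8·3+1=25
a_3=3:  p_3=3·433+52=1351,  q_3=3·25+3=78
→ (1351, 78).  Check: 1351²=1825201, 300·78²=1825200, difference 1.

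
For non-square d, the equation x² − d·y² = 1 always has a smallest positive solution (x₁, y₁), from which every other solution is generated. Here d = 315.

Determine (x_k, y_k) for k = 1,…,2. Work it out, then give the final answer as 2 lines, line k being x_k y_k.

[17; 1,2,1,34] for √315; ℓ=4 ⇒ convergent index 3
k=0  a_k=17  p_k/q_k = 17/1
…
k=2  a_k=2  p_k/q_k = 53/3
k=3  a_k=1  p_k/q_k = 71/4
fundamental: x₁=71, y₁=4  (since 5041 − 315·16 = 1)
k=2:  x_2 = 71·71+315·4·4 = 10081,  y_2 = 71·4+4·71 = 568

71 4
10081 568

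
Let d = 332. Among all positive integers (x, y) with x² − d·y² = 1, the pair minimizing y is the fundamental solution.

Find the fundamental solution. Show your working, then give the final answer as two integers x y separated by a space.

[18; 4,1,1,8,1,1,4,36] for √332; ℓ=8 ⇒ convergent index 7
step 0: (18, 1)  from 18·(1,0) + (0,1)
step 1: (73, 4)  from 4·(18,1) + (1,0)
…
step 3: (164, 9)  from 1·(91,5) + (73,4)
step 4: (1403, 77)  from 8·(164,9) + (91,5)
step 5: (1567, 86)  from 1·(1403,77) + (164,9)
step 6: (2970, 163)  from 1·(1567,86) + (1403,77)
step 7: (13447, 738)  from 4·(2970,163) + (1567,86)
(x₁, y₁) = (13447, 738);  13447² − 332·738² = 1 ✓

13447 738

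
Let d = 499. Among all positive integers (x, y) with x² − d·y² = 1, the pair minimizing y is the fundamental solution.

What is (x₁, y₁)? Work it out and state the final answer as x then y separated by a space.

√499 → a₀=22, period (2,1,21,1,2,44); ℓ=6 even so k=5
k=0  a_k=22  p_k/q_k = 22/1
k=1  a_k=2  p_k/q_k = 45/2
…
k=4  a_k=1  p_k/q_k = 1519/68
k=5  a_k=2  p_k/q_k = 4490/201
fundamental: x₁=4490, y₁=201  (since 20160100 − 499·40401 = 1)

4490 201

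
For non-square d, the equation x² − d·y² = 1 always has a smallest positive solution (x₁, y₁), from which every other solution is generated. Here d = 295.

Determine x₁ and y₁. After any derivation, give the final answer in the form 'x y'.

d=295: √d = [17; 5,1,2,3,2,6,2,3,2,1,5,34] (ℓ=12, even), read p_11/q_11
i=0: a=17 ⇒ p=17, q=1
i=1: a=5 ⇒ p=86, q=5
…
i=5: a=2 ⇒ p=2250, q=131
…
i=10: a=1 ⇒ p=355517, q=20699
i=11: a=5 ⇒ p=2024999, q=117900
fundamental: x₁=2024999, y₁=117900  (since 4100620950001 − 295·13900410000 = 1)

2024999 117900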